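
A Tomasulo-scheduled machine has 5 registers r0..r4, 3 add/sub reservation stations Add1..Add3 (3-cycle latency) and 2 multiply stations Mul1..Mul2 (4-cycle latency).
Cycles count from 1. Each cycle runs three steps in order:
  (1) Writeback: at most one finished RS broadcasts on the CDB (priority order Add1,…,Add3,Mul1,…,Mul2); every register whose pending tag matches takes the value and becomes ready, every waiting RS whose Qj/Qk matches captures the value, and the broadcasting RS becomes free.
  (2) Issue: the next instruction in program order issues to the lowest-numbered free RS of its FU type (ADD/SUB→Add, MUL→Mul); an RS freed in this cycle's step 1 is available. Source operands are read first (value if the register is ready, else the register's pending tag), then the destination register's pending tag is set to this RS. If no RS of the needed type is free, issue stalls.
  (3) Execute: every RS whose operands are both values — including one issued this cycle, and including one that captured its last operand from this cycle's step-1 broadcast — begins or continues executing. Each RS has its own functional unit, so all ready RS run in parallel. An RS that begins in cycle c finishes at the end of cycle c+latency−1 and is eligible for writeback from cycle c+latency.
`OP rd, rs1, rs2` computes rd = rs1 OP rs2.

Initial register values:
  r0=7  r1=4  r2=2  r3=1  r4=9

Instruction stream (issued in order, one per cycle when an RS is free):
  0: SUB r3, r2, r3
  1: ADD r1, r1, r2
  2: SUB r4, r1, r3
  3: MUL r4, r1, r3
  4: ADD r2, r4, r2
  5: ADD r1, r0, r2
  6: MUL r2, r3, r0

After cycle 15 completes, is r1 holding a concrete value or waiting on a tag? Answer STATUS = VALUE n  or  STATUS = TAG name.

cycle 1: issue SUB r3<-Add1 // r0:7,r1:4,r2:2,r3:Add1,r4:9
cycle 2: issue ADD r1<-Add2 // r0:7,r1:Add2,r2:2,r3:Add1,r4:9
cycle 3: issue SUB r4<-Add3 // r0:7,r1:Add2,r2:2,r3:Add1,r4:Add3
cycle 4: CDB Add1=1; issue MUL r4<-Mul1 // r0:7,r1:Add2,r2:2,r3:1,r4:Mul1
cycle 5: CDB Add2=6; issue ADD r2<-Add1 // r0:7,r1:6,r2:Add1,r3:1,r4:Mul1
cycle 6: issue ADD r1<-Add2 // r0:7,r1:Add2,r2:Add1,r3:1,r4:Mul1
cycle 7: issue MUL r2<-Mul2 // r0:7,r1:Add2,r2:Mul2,r3:1,r4:Mul1
cycle 8: CDB Add3=5 // r0:7,r1:Add2,r2:Mul2,r3:1,r4:Mul1
cycle 9: CDB Mul1=6 // r0:7,r1:Add2,r2:Mul2,r3:1,r4:6
cycle 10: - // r0:7,r1:Add2,r2:Mul2,r3:1,r4:6
cycle 11: CDB Mul2=7 // r0:7,r1:Add2,r2:7,r3:1,r4:6
cycle 12: CDB Add1=8 // r0:7,r1:Add2,r2:7,r3:1,r4:6
cycle 13: - // r0:7,r1:Add2,r2:7,r3:1,r4:6
cycle 14: - // r0:7,r1:Add2,r2:7,r3:1,r4:6
cycle 15: CDB Add2=15 // r0:7,r1:15,r2:7,r3:1,r4:6

STATUS = VALUE 15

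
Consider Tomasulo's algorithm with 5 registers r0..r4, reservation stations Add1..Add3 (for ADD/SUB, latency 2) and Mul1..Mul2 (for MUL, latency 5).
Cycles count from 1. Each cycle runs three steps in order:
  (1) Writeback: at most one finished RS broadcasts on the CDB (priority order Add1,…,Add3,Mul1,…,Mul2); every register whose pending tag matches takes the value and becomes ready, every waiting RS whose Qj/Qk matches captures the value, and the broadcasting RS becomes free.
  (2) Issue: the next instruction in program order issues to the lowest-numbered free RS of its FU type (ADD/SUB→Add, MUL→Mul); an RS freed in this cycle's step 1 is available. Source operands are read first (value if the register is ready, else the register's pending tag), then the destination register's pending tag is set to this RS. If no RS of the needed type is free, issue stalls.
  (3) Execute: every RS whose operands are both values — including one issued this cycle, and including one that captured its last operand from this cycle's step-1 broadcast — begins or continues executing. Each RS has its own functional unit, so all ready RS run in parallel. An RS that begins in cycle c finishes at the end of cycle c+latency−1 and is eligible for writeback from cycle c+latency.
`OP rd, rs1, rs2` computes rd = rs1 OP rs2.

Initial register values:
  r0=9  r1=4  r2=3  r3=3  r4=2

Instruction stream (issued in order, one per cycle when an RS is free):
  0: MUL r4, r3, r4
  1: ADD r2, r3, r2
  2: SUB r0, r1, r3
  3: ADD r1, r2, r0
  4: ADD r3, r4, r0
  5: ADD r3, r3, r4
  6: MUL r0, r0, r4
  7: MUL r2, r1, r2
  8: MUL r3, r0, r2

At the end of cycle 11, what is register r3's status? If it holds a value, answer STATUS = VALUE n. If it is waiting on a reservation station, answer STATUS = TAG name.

  c1: issue MUL r4<-Mul1  regs: r0:9,r1:4,r2:3,r3:3,r4:Mul1
  c2: issue ADD r2<-Add1  regs: r0:9,r1:4,r2:Add1,r3:3,r4:Mul1
  c3: issue SUB r0<-Add2  regs: r0:Add2,r1:4,r2:Add1,r3:3,r4:Mul1
  c4: CDB Add1=6; issue ADD r1<-Add1  regs: r0:Add2,r1:Add1,r2:6,r3:3,r4:Mul1
  c5: CDB Add2=1; issue ADD r3<-Add2  regs: r0:1,r1:Add1,r2:6,r3:Add2,r4:Mul1
  c6: CDB Mul1=6; issue ADD r3<-Add3  regs: r0:1,r1:Add1,r2:6,r3:Add3,r4:6
  c7: CDB Add1=7; issue MUL r0<-Mul1  regs: r0:Mul1,r1:7,r2:6,r3:Add3,r4:6
  c8: CDB Add2=7; issue MUL r2<-Mul2  regs: r0:Mul1,r1:7,r2:Mul2,r3:Add3,r4:6
  c9: stall  regs: r0:Mul1,r1:7,r2:Mul2,r3:Add3,r4:6
  c10: CDB Add3=13; stall  regs: r0:Mul1,r1:7,r2:Mul2,r3:13,r4:6
  c11: stall  regs: r0:Mul1,r1:7,r2:Mul2,r3:13,r4:6

STATUS = VALUE 13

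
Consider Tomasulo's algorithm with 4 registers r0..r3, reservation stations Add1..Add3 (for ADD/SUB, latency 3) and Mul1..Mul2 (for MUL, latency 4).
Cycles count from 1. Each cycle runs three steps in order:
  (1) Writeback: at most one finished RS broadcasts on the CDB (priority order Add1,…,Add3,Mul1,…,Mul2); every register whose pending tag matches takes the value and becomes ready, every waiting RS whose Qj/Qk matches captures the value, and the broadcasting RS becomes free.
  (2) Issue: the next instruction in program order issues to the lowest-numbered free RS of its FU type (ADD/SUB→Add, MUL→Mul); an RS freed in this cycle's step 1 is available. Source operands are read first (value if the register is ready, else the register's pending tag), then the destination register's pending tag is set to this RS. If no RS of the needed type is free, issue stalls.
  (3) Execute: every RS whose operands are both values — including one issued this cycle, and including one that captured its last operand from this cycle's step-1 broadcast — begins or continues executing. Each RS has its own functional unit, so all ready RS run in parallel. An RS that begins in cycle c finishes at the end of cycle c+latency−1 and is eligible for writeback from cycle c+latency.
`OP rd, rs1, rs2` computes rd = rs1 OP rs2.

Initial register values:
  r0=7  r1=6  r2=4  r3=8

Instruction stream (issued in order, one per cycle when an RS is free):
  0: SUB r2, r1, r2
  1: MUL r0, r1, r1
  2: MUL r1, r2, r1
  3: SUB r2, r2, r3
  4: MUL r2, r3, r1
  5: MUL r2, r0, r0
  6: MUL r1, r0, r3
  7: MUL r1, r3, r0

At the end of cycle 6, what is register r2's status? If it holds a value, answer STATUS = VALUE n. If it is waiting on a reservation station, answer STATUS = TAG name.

STATUS = TAG Mul1

c1: issue SUB r2<-Add1 | r0:7,r1:6,r2:Add1,r3:8
c2: issue MUL r0<-Mul1 | r0:Mul1,r1:6,r2:Add1,r3:8
c3: issue MUL r1<-Mul2 | r0:Mul1,r1:Mul2,r2:Add1,r3:8
c4: CDB Add1=2; issue SUB r2<-Add1 | r0:Mul1,r1:Mul2,r2:Add1,r3:8
c5: stall | r0:Mul1,r1:Mul2,r2:Add1,r3:8
c6: CDB Mul1=36; issue MUL r2<-Mul1 | r0:36,r1:Mul2,r2:Mul1,r3:8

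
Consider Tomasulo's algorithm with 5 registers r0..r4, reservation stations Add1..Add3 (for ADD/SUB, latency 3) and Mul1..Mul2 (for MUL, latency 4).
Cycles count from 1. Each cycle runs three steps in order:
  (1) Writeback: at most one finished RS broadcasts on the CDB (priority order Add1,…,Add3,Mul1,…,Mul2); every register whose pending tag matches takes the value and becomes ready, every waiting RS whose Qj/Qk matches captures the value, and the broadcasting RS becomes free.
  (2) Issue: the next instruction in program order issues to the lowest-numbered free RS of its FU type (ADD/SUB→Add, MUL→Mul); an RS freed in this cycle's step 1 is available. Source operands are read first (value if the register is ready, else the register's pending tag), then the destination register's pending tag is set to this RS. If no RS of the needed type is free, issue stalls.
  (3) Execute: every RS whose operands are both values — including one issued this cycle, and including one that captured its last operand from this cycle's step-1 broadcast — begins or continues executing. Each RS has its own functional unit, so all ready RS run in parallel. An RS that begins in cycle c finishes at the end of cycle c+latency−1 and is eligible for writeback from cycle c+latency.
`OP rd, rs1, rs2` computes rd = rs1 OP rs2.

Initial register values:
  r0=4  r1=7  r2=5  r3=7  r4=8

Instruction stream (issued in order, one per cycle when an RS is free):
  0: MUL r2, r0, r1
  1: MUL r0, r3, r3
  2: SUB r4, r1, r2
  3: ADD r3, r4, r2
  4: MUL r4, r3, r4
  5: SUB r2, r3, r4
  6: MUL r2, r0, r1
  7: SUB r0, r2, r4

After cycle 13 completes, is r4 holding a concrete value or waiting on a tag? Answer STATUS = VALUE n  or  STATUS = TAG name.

STATUS = TAG Mul1

  c1: issue MUL r2<-Mul1  regs: r0:4,r1:7,r2:Mul1,r3:7,r4:8
  c2: issue MUL r0<-Mul2  regs: r0:Mul2,r1:7,r2:Mul1,r3:7,r4:8
  c3: issue SUB r4<-Add1  regs: r0:Mul2,r1:7,r2:Mul1,r3:7,r4:Add1
  c4: issue ADD r3<-Add2  regs: r0:Mul2,r1:7,r2:Mul1,r3:Add2,r4:Add1
  c5: CDB Mul1=28; issue MUL r4<-Mul1  regs: r0:Mul2,r1:7,r2:28,r3:Add2,r4:Mul1
  c6: CDB Mul2=49; issue SUB r2<-Add3  regs: r0:49,r1:7,r2:Add3,r3:Add2,r4:Mul1
  c7: issue MUL r2<-Mul2  regs: r0:49,r1:7,r2:Mul2,r3:Add2,r4:Mul1
  c8: CDB Add1=-21; issue SUB r0<-Add1  regs: r0:Add1,r1:7,r2:Mul2,r3:Add2,r4:Mul1
  c9: -  regs: r0:Add1,r1:7,r2:Mul2,r3:Add2,r4:Mul1
  c10: -  regs: r0:Add1,r1:7,r2:Mul2,r3:Add2,r4:Mul1
  c11: CDB Add2=7  regs: r0:Add1,r1:7,r2:Mul2,r3:7,r4:Mul1
  c12: CDB Mul2=343  regs: r0:Add1,r1:7,r2:343,r3:7,r4:Mul1
  c13: -  regs: r0:Add1,r1:7,r2:343,r3:7,r4:Mul1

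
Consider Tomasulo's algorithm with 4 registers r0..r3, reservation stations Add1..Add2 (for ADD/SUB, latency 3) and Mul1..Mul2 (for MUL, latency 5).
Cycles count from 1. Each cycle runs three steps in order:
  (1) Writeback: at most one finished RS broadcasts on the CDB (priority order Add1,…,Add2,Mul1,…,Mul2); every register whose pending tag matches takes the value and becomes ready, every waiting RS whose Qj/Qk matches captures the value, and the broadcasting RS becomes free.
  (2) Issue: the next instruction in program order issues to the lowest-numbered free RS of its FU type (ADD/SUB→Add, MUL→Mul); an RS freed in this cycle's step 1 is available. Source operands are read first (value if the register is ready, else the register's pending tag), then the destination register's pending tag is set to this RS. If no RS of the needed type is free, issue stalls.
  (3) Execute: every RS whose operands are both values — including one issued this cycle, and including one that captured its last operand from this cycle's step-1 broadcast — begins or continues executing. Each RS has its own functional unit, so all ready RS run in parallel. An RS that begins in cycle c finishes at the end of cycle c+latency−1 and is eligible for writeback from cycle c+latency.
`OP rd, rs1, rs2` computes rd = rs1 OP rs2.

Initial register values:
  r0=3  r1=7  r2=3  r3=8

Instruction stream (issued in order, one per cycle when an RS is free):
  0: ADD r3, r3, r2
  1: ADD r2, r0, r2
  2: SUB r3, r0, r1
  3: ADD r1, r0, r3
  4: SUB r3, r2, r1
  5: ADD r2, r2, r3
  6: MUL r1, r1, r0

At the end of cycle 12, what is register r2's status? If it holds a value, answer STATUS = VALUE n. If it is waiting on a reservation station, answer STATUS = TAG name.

STATUS = TAG Add2

  c1: issue ADD r3<-Add1  regs: r0:3,r1:7,r2:3,r3:Add1
  c2: issue ADD r2<-Add2  regs: r0:3,r1:7,r2:Add2,r3:Add1
  c3: stall  regs: r0:3,r1:7,r2:Add2,r3:Add1
  c4: CDB Add1=11; issue SUB r3<-Add1  regs: r0:3,r1:7,r2:Add2,r3:Add1
  c5: CDB Add2=6; issue ADD r1<-Add2  regs: r0:3,r1:Add2,r2:6,r3:Add1
  c6: stall  regs: r0:3,r1:Add2,r2:6,r3:Add1
  c7: CDB Add1=-4; issue SUB r3<-Add1  regs: r0:3,r1:Add2,r2:6,r3:Add1
  c8: stall  regs: r0:3,r1:Add2,r2:6,r3:Add1
  c9: stall  regs: r0:3,r1:Add2,r2:6,r3:Add1
  c10: CDB Add2=-1; issue ADD r2<-Add2  regs: r0:3,r1:-1,r2:Add2,r3:Add1
  c11: issue MUL r1<-Mul1  regs: r0:3,r1:Mul1,r2:Add2,r3:Add1
  c12: -  regs: r0:3,r1:Mul1,r2:Add2,r3:Add1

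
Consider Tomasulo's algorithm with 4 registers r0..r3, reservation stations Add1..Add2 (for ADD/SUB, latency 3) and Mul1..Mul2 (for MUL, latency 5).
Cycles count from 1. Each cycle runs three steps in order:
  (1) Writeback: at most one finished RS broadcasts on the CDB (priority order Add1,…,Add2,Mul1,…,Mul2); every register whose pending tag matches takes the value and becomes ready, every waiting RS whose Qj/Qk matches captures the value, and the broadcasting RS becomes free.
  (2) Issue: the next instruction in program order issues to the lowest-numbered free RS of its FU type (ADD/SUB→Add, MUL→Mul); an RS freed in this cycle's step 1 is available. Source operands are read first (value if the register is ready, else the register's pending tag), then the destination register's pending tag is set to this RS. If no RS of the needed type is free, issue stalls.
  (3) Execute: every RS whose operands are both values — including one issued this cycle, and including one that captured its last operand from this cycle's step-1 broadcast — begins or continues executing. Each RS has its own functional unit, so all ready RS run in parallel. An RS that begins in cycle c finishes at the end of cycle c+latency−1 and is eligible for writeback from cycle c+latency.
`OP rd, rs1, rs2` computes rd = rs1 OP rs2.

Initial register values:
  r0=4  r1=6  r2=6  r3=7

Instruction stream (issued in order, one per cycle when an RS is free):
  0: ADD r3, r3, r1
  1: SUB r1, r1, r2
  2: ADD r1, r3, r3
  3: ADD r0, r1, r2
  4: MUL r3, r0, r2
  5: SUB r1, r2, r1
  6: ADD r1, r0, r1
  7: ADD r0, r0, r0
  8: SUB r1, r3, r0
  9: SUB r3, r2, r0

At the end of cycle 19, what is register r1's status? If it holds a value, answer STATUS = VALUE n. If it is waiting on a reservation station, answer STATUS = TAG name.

  c1: issue ADD r3<-Add1  regs: r0:4,r1:6,r2:6,r3:Add1
  c2: issue SUB r1<-Add2  regs: r0:4,r1:Add2,r2:6,r3:Add1
  c3: stall  regs: r0:4,r1:Add2,r2:6,r3:Add1
  c4: CDB Add1=13; issue ADD r1<-Add1  regs: r0:4,r1:Add1,r2:6,r3:13
  c5: CDB Add2=0; issue ADD r0<-Add2  regs: r0:Add2,r1:Add1,r2:6,r3:13
  c6: issue MUL r3<-Mul1  regs: r0:Add2,r1:Add1,r2:6,r3:Mul1
  c7: CDB Add1=26; issue SUB r1<-Add1  regs: r0:Add2,r1:Add1,r2:6,r3:Mul1
  c8: stall  regs: r0:Add2,r1:Add1,r2:6,r3:Mul1
  c9: stall  regs: r0:Add2,r1:Add1,r2:6,r3:Mul1
  c10: CDB Add1=-20; issue ADD r1<-Add1  regs: r0:Add2,r1:Add1,r2:6,r3:Mul1
  c11: CDB Add2=32; issue ADD r0<-Add2  regs: r0:Add2,r1:Add1,r2:6,r3:Mul1
  c12: stall  regs: r0:Add2,r1:Add1,r2:6,r3:Mul1
  c13: stall  regs: r0:Add2,r1:Add1,r2:6,r3:Mul1
  c14: CDB Add1=12; issue SUB r1<-Add1  regs: r0:Add2,r1:Add1,r2:6,r3:Mul1
  c15: CDB Add2=64; issue SUB r3<-Add2  regs: r0:64,r1:Add1,r2:6,r3:Add2
  c16: CDB Mul1=192  regs: r0:64,r1:Add1,r2:6,r3:Add2
  c17: -  regs: r0:64,r1:Add1,r2:6,r3:Add2
  c18: CDB Add2=-58  regs: r0:64,r1:Add1,r2:6,r3:-58
  c19: CDB Add1=128  regs: r0:64,r1:128,r2:6,r3:-58

STATUS = VALUE 128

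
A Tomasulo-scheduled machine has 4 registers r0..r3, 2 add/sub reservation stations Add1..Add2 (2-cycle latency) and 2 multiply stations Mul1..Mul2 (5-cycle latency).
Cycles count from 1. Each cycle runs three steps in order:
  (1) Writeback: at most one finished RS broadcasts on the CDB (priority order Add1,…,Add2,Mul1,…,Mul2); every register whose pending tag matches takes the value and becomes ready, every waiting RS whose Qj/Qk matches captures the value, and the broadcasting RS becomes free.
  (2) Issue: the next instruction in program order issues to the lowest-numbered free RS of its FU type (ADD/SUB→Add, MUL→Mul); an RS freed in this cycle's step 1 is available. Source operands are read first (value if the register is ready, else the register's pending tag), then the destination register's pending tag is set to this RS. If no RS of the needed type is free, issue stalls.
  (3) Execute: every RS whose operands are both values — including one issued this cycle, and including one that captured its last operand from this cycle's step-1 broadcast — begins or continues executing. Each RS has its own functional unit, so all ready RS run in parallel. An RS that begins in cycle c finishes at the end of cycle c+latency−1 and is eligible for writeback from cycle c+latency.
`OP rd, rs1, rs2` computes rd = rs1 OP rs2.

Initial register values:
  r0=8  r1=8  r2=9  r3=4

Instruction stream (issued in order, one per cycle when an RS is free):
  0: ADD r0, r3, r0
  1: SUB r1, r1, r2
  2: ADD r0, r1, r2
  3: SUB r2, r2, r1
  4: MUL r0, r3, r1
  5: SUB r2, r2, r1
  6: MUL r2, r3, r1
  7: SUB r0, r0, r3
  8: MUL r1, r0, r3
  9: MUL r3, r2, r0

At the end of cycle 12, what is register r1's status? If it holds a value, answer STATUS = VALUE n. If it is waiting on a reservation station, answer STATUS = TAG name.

cycle 1: issue ADD r0<-Add1 // r0:Add1,r1:8,r2:9,r3:4
cycle 2: issue SUB r1<-Add2 // r0:Add1,r1:Add2,r2:9,r3:4
cycle 3: CDB Add1=12; issue ADD r0<-Add1 // r0:Add1,r1:Add2,r2:9,r3:4
cycle 4: CDB Add2=-1; issue SUB r2<-Add2 // r0:Add1,r1:-1,r2:Add2,r3:4
cycle 5: issue MUL r0<-Mul1 // r0:Mul1,r1:-1,r2:Add2,r3:4
cycle 6: CDB Add1=8; issue SUB r2<-Add1 // r0:Mul1,r1:-1,r2:Add1,r3:4
cycle 7: CDB Add2=10; issue MUL r2<-Mul2 // r0:Mul1,r1:-1,r2:Mul2,r3:4
cycle 8: issue SUB r0<-Add2 // r0:Add2,r1:-1,r2:Mul2,r3:4
cycle 9: CDB Add1=11; stall // r0:Add2,r1:-1,r2:Mul2,r3:4
cycle 10: CDB Mul1=-4; issue MUL r1<-Mul1 // r0:Add2,r1:Mul1,r2:Mul2,r3:4
cycle 11: stall // r0:Add2,r1:Mul1,r2:Mul2,r3:4
cycle 12: CDB Add2=-8; stall // r0:-8,r1:Mul1,r2:Mul2,r3:4

STATUS = TAG Mul1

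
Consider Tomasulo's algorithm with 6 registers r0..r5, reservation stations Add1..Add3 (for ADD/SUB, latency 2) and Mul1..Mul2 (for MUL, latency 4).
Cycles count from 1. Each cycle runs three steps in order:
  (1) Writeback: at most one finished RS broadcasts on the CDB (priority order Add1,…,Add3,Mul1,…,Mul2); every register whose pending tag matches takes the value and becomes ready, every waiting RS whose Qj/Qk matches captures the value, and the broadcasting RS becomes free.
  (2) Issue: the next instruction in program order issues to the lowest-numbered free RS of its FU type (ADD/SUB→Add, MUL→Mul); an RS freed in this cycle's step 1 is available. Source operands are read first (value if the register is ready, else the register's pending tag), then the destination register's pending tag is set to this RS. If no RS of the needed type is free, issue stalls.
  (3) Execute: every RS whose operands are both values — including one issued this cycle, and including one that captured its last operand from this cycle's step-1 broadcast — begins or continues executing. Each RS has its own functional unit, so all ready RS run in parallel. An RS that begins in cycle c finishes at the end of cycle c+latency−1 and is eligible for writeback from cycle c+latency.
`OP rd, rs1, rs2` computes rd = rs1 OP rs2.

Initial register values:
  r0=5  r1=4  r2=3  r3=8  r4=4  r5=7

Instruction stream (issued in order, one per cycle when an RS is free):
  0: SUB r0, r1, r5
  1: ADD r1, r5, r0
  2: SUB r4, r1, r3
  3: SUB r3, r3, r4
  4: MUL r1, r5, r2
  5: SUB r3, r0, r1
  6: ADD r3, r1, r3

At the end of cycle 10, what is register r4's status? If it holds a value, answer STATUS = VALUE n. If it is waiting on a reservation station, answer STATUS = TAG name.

cycle 1: issue SUB r0<-Add1 // r0:Add1,r1:4,r2:3,r3:8,r4:4,r5:7
cycle 2: issue ADD r1<-Add2 // r0:Add1,r1:Add2,r2:3,r3:8,r4:4,r5:7
cycle 3: CDB Add1=-3; issue SUB r4<-Add1 // r0:-3,r1:Add2,r2:3,r3:8,r4:Add1,r5:7
cycle 4: issue SUB r3<-Add3 // r0:-3,r1:Add2,r2:3,r3:Add3,r4:Add1,r5:7
cycle 5: CDB Add2=4; issue MUL r1<-Mul1 // r0:-3,r1:Mul1,r2:3,r3:Add3,r4:Add1,r5:7
cycle 6: issue SUB r3<-Add2 // r0:-3,r1:Mul1,r2:3,r3:Add2,r4:Add1,r5:7
cycle 7: CDB Add1=-4; issue ADD r3<-Add1 // r0:-3,r1:Mul1,r2:3,r3:Add1,r4:-4,r5:7
cycle 8: - // r0:-3,r1:Mul1,r2:3,r3:Add1,r4:-4,r5:7
cycle 9: CDB Add3=12 // r0:-3,r1:Mul1,r2:3,r3:Add1,r4:-4,r5:7
cycle 10: CDB Mul1=21 // r0:-3,r1:21,r2:3,r3:Add1,r4:-4,r5:7

STATUS = VALUE -4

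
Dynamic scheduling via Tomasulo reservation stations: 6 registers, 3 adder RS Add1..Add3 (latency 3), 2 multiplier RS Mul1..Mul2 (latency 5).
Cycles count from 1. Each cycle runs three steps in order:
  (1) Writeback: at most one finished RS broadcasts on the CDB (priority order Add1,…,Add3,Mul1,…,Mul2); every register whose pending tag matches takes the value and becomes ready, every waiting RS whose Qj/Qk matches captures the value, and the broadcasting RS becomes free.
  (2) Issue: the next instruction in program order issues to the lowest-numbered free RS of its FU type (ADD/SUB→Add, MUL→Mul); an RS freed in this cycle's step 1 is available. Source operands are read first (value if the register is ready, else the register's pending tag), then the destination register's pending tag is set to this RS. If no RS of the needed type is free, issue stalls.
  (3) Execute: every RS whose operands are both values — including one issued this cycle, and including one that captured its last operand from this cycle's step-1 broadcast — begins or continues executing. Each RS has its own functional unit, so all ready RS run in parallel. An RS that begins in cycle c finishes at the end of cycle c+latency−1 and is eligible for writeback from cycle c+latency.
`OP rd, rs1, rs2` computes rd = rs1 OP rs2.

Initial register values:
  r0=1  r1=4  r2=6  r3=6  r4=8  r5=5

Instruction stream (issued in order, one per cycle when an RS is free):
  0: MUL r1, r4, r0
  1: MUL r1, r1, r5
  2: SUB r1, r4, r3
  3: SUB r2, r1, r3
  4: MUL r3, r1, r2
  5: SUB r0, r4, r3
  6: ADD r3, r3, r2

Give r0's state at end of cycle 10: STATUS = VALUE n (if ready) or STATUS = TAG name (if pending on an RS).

STATUS = TAG Add1

cycle 1: issue MUL r1<-Mul1 // r0:1,r1:Mul1,r2:6,r3:6,r4:8,r5:5
cycle 2: issue MUL r1<-Mul2 // r0:1,r1:Mul2,r2:6,r3:6,r4:8,r5:5
cycle 3: issue SUB r1<-Add1 // r0:1,r1:Add1,r2:6,r3:6,r4:8,r5:5
cycle 4: issue SUB r2<-Add2 // r0:1,r1:Add1,r2:Add2,r3:6,r4:8,r5:5
cycle 5: stall // r0:1,r1:Add1,r2:Add2,r3:6,r4:8,r5:5
cycle 6: CDB Add1=2; stall // r0:1,r1:2,r2:Add2,r3:6,r4:8,r5:5
cycle 7: CDB Mul1=8; issue MUL r3<-Mul1 // r0:1,r1:2,r2:Add2,r3:Mul1,r4:8,r5:5
cycle 8: issue SUB r0<-Add1 // r0:Add1,r1:2,r2:Add2,r3:Mul1,r4:8,r5:5
cycle 9: CDB Add2=-4; issue ADD r3<-Add2 // r0:Add1,r1:2,r2:-4,r3:Add2,r4:8,r5:5
cycle 10: - // r0:Add1,r1:2,r2:-4,r3:Add2,r4:8,r5:5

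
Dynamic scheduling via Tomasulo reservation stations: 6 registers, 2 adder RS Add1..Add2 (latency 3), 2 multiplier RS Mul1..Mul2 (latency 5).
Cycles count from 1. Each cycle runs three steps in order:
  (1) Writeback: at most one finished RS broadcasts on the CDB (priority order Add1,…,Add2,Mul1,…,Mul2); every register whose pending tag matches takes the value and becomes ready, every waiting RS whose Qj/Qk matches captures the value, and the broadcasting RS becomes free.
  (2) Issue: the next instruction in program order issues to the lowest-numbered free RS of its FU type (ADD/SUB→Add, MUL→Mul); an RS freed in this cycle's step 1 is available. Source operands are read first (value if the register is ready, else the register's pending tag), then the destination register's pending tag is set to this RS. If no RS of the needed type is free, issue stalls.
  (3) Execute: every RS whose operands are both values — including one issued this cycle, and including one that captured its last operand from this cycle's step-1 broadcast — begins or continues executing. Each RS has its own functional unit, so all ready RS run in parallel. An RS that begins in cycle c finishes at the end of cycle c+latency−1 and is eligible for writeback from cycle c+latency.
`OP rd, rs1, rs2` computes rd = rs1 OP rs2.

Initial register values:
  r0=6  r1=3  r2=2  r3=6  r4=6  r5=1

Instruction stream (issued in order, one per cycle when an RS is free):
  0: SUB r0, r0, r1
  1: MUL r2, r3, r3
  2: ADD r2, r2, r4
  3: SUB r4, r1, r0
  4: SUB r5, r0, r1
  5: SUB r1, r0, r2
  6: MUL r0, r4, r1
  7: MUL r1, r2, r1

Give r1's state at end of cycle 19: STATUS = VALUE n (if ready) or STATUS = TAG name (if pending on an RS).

STATUS = TAG Mul2

  c1: issue SUB r0<-Add1  regs: r0:Add1,r1:3,r2:2,r3:6,r4:6,r5:1
  c2: issue MUL r2<-Mul1  regs: r0:Add1,r1:3,r2:Mul1,r3:6,r4:6,r5:1
  c3: issue ADD r2<-Add2  regs: r0:Add1,r1:3,r2:Add2,r3:6,r4:6,r5:1
  c4: CDB Add1=3; issue SUB r4<-Add1  regs: r0:3,r1:3,r2:Add2,r3:6,r4:Add1,r5:1
  c5: stall  regs: r0:3,r1:3,r2:Add2,r3:6,r4:Add1,r5:1
  c6: stall  regs: r0:3,r1:3,r2:Add2,r3:6,r4:Add1,r5:1
  c7: CDB Add1=0; issue SUB r5<-Add1  regs: r0:3,r1:3,r2:Add2,r3:6,r4:0,r5:Add1
  c8: CDB Mul1=36; stall  regs: r0:3,r1:3,r2:Add2,r3:6,r4:0,r5:Add1
  c9: stall  regs: r0:3,r1:3,r2:Add2,r3:6,r4:0,r5:Add1
  c10: CDB Add1=0; issue SUB r1<-Add1  regs: r0:3,r1:Add1,r2:Add2,r3:6,r4:0,r5:0
  c11: CDB Add2=42; issue MUL r0<-Mul1  regs: r0:Mul1,r1:Add1,r2:42,r3:6,r4:0,r5:0
  c12: issue MUL r1<-Mul2  regs: r0:Mul1,r1:Mul2,r2:42,r3:6,r4:0,r5:0
  c13: -  regs: r0:Mul1,r1:Mul2,r2:42,r3:6,r4:0,r5:0
  c14: CDB Add1=-39  regs: r0:Mul1,r1:Mul2,r2:42,r3:6,r4:0,r5:0
  c15: -  regs: r0:Mul1,r1:Mul2,r2:42,r3:6,r4:0,r5:0
  c16: -  regs: r0:Mul1,r1:Mul2,r2:42,r3:6,r4:0,r5:0
  c17: -  regs: r0:Mul1,r1:Mul2,r2:42,r3:6,r4:0,r5:0
  c18: -  regs: r0:Mul1,r1:Mul2,r2:42,r3:6,r4:0,r5:0
  c19: CDB Mul1=0  regs: r0:0,r1:Mul2,r2:42,r3:6,r4:0,r5:0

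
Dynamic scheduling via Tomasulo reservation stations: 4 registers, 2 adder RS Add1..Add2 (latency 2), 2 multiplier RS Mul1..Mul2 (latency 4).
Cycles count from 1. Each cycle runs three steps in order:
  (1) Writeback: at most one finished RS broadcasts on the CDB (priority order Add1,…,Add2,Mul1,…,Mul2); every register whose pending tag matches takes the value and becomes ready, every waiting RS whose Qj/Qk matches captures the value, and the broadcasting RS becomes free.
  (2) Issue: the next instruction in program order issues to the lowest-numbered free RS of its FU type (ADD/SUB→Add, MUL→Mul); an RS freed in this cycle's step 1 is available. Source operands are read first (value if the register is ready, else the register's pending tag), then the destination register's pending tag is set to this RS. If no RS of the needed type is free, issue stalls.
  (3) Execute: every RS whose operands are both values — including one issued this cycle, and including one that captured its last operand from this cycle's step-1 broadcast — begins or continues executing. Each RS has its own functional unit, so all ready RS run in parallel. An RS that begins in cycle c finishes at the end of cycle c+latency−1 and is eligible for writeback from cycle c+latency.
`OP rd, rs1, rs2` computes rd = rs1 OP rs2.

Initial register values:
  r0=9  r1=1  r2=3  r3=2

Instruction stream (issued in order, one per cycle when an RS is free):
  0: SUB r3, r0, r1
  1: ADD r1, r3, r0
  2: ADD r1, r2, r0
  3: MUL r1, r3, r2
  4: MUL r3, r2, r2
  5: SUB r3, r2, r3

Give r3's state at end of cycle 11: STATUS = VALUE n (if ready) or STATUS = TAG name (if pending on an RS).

STATUS = VALUE -6

  c1: issue SUB r3<-Add1  regs: r0:9,r1:1,r2:3,r3:Add1
  c2: issue ADD r1<-Add2  regs: r0:9,r1:Add2,r2:3,r3:Add1
  c3: CDB Add1=8; issue ADD r1<-Add1  regs: r0:9,r1:Add1,r2:3,r3:8
  c4: issue MUL r1<-Mul1  regs: r0:9,r1:Mul1,r2:3,r3:8
  c5: CDB Add1=12; issue MUL r3<-Mul2  regs: r0:9,r1:Mul1,r2:3,r3:Mul2
  c6: CDB Add2=17; issue SUB r3<-Add1  regs: r0:9,r1:Mul1,r2:3,r3:Add1
  c7: -  regs: r0:9,r1:Mul1,r2:3,r3:Add1
  c8: CDB Mul1=24  regs: r0:9,r1:24,r2:3,r3:Add1
  c9: CDB Mul2=9  regs: r0:9,r1:24,r2:3,r3:Add1
  c10: -  regs: r0:9,r1:24,r2:3,r3:Add1
  c11: CDB Add1=-6  regs: r0:9,r1:24,r2:3,r3:-6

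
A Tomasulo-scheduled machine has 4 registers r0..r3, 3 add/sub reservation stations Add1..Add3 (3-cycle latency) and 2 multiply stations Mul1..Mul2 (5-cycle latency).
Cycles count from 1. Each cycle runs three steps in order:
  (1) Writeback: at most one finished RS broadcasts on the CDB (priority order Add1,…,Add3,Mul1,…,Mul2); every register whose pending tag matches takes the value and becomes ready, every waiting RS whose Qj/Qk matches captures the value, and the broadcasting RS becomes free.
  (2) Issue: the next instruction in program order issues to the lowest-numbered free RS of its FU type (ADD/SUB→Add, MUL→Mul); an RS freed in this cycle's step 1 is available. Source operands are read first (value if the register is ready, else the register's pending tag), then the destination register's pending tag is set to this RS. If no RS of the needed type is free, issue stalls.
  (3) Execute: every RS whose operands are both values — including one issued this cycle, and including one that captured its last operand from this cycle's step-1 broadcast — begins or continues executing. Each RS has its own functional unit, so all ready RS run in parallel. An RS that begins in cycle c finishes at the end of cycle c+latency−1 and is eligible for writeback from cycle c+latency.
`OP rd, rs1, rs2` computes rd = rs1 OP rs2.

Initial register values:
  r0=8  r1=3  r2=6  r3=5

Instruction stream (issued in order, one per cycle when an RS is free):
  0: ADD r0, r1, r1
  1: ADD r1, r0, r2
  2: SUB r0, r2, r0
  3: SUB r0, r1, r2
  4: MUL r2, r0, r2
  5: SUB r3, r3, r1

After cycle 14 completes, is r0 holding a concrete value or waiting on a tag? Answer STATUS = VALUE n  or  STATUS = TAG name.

c1: issue ADD r0<-Add1 | r0:Add1,r1:3,r2:6,r3:5
c2: issue ADD r1<-Add2 | r0:Add1,r1:Add2,r2:6,r3:5
c3: issue SUB r0<-Add3 | r0:Add3,r1:Add2,r2:6,r3:5
c4: CDB Add1=6; issue SUB r0<-Add1 | r0:Add1,r1:Add2,r2:6,r3:5
c5: issue MUL r2<-Mul1 | r0:Add1,r1:Add2,r2:Mul1,r3:5
c6: stall | r0:Add1,r1:Add2,r2:Mul1,r3:5
c7: CDB Add2=12; issue SUB r3<-Add2 | r0:Add1,r1:12,r2:Mul1,r3:Add2
c8: CDB Add3=0 | r0:Add1,r1:12,r2:Mul1,r3:Add2
c9: - | r0:Add1,r1:12,r2:Mul1,r3:Add2
c10: CDB Add1=6 | r0:6,r1:12,r2:Mul1,r3:Add2
c11: CDB Add2=-7 | r0:6,r1:12,r2:Mul1,r3:-7
c12: - | r0:6,r1:12,r2:Mul1,r3:-7
c13: - | r0:6,r1:12,r2:Mul1,r3:-7
c14: - | r0:6,r1:12,r2:Mul1,r3:-7

STATUS = VALUE 6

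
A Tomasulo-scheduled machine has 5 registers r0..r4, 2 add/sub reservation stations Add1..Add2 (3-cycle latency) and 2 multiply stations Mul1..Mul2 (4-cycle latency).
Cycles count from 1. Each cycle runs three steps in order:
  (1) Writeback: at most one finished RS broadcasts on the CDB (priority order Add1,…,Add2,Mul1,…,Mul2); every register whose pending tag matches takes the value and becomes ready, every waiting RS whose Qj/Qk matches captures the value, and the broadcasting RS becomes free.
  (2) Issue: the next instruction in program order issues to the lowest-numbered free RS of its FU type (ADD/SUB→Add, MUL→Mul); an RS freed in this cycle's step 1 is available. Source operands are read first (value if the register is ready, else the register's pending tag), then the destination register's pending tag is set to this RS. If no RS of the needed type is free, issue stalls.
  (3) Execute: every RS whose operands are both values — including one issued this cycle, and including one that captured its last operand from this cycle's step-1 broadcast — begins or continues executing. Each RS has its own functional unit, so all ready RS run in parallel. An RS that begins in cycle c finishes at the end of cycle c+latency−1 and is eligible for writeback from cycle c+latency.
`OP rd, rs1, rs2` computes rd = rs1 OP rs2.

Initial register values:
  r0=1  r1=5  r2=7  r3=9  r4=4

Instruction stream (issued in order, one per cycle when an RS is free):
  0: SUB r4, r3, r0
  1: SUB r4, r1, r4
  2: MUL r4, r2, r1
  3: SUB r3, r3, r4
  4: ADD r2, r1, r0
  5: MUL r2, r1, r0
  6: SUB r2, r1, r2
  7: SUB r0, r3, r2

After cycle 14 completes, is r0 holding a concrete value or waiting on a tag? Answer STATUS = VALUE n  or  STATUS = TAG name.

STATUS = TAG Add1

  c1: issue SUB r4<-Add1  regs: r0:1,r1:5,r2:7,r3:9,r4:Add1
  c2: issue SUB r4<-Add2  regs: r0:1,r1:5,r2:7,r3:9,r4:Add2
  c3: issue MUL r4<-Mul1  regs: r0:1,r1:5,r2:7,r3:9,r4:Mul1
  c4: CDB Add1=8; issue SUB r3<-Add1  regs: r0:1,r1:5,r2:7,r3:Add1,r4:Mul1
  c5: stall  regs: r0:1,r1:5,r2:7,r3:Add1,r4:Mul1
  c6: stall  regs: r0:1,r1:5,r2:7,r3:Add1,r4:Mul1
  c7: CDB Add2=-3; issue ADD r2<-Add2  regs: r0:1,r1:5,r2:Add2,r3:Add1,r4:Mul1
  c8: CDB Mul1=35; issue MUL r2<-Mul1  regs: r0:1,r1:5,r2:Mul1,r3:Add1,r4:35
  c9: stall  regs: r0:1,r1:5,r2:Mul1,r3:Add1,r4:35
  c10: CDB Add2=6; issue SUB r2<-Add2  regs: r0:1,r1:5,r2:Add2,r3:Add1,r4:35
  c11: CDB Add1=-26; issue SUB r0<-Add1  regs: r0:Add1,r1:5,r2:Add2,r3:-26,r4:35
  c12: CDB Mul1=5  regs: r0:Add1,r1:5,r2:Add2,r3:-26,r4:35
  c13: -  regs: r0:Add1,r1:5,r2:Add2,r3:-26,r4:35
  c14: -  regs: r0:Add1,r1:5,r2:Add2,r3:-26,r4:35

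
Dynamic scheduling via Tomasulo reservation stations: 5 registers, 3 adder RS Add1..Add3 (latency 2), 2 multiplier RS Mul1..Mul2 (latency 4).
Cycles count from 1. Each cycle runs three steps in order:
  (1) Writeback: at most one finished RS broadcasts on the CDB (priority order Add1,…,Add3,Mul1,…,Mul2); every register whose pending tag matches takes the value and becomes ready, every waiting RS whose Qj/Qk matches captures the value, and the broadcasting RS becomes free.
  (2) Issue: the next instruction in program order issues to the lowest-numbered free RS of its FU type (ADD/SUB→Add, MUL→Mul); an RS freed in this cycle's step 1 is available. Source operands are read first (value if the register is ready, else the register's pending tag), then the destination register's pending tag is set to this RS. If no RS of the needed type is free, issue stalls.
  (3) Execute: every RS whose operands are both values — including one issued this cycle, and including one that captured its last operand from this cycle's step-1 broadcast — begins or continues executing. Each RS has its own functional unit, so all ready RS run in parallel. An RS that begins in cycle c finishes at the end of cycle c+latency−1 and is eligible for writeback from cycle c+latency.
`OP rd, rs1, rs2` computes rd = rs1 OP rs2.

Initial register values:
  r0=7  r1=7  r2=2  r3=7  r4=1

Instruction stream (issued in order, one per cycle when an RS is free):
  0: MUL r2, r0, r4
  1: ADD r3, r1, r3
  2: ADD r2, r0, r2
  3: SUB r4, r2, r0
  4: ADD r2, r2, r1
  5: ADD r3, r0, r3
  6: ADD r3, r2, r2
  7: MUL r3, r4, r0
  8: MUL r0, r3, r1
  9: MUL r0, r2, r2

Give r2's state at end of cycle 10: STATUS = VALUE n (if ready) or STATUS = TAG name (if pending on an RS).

STATUS = TAG Add3

  c1: issue MUL r2<-Mul1  regs: r0:7,r1:7,r2:Mul1,r3:7,r4:1
  c2: issue ADD r3<-Add1  regs: r0:7,r1:7,r2:Mul1,r3:Add1,r4:1
  c3: issue ADD r2<-Add2  regs: r0:7,r1:7,r2:Add2,r3:Add1,r4:1
  c4: CDB Add1=14; issue SUB r4<-Add1  regs: r0:7,r1:7,r2:Add2,r3:14,r4:Add1
  c5: CDB Mul1=7; issue ADD r2<-Add3  regs: r0:7,r1:7,r2:Add3,r3:14,r4:Add1
  c6: stall  regs: r0:7,r1:7,r2:Add3,r3:14,r4:Add1
  c7: CDB Add2=14; issue ADD r3<-Add2  regs: r0:7,r1:7,r2:Add3,r3:Add2,r4:Add1
  c8: stall  regs: r0:7,r1:7,r2:Add3,r3:Add2,r4:Add1
  c9: CDB Add1=7; issue ADD r3<-Add1  regs: r0:7,r1:7,r2:Add3,r3:Add1,r4:7
  c10: CDB Add2=21; issue MUL r3<-Mul1  regs: r0:7,r1:7,r2:Add3,r3:Mul1,r4:7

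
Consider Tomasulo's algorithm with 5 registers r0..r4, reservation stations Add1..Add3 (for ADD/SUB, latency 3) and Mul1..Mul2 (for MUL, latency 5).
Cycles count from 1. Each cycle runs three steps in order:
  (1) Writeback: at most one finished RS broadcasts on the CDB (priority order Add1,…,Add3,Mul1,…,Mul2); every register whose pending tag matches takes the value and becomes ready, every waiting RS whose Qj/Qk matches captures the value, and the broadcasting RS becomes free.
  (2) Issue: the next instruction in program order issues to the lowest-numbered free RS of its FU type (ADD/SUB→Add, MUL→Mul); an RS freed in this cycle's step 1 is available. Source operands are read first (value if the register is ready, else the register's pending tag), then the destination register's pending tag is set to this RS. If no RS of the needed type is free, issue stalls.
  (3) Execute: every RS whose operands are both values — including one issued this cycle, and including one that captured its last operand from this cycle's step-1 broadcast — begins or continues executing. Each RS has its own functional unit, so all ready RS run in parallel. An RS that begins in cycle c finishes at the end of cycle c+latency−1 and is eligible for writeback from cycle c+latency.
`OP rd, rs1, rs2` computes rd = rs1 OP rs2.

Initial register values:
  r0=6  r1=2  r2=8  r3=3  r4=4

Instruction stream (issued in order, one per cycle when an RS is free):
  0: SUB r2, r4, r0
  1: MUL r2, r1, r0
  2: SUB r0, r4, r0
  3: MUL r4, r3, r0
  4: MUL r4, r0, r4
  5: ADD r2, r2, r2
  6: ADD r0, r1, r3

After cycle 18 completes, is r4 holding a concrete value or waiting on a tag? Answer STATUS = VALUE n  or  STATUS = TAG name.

STATUS = VALUE 12

cycle 1: issue SUB r2<-Add1 // r0:6,r1:2,r2:Add1,r3:3,r4:4
cycle 2: issue MUL r2<-Mul1 // r0:6,r1:2,r2:Mul1,r3:3,r4:4
cycle 3: issue SUB r0<-Add2 // r0:Add2,r1:2,r2:Mul1,r3:3,r4:4
cycle 4: CDB Add1=-2; issue MUL r4<-Mul2 // r0:Add2,r1:2,r2:Mul1,r3:3,r4:Mul2
cycle 5: stall // r0:Add2,r1:2,r2:Mul1,r3:3,r4:Mul2
cycle 6: CDB Add2=-2; stall // r0:-2,r1:2,r2:Mul1,r3:3,r4:Mul2
cycle 7: CDB Mul1=12; issue MUL r4<-Mul1 // r0:-2,r1:2,r2:12,r3:3,r4:Mul1
cycle 8: issue ADD r2<-Add1 // r0:-2,r1:2,r2:Add1,r3:3,r4:Mul1
cycle 9: issue ADD r0<-Add2 // r0:Add2,r1:2,r2:Add1,r3:3,r4:Mul1
cycle 10: - // r0:Add2,r1:2,r2:Add1,r3:3,r4:Mul1
cycle 11: CDB Add1=24 // r0:Add2,r1:2,r2:24,r3:3,r4:Mul1
cycle 12: CDB Add2=5 // r0:5,r1:2,r2:24,r3:3,r4:Mul1
cycle 13: CDB Mul2=-6 // r0:5,r1:2,r2:24,r3:3,r4:Mul1
cycle 14: - // r0:5,r1:2,r2:24,r3:3,r4:Mul1
cycle 15: - // r0:5,r1:2,r2:24,r3:3,r4:Mul1
cycle 16: - // r0:5,r1:2,r2:24,r3:3,r4:Mul1
cycle 17: - // r0:5,r1:2,r2:24,r3:3,r4:Mul1
cycle 18: CDB Mul1=12 // r0:5,r1:2,r2:24,r3:3,r4:12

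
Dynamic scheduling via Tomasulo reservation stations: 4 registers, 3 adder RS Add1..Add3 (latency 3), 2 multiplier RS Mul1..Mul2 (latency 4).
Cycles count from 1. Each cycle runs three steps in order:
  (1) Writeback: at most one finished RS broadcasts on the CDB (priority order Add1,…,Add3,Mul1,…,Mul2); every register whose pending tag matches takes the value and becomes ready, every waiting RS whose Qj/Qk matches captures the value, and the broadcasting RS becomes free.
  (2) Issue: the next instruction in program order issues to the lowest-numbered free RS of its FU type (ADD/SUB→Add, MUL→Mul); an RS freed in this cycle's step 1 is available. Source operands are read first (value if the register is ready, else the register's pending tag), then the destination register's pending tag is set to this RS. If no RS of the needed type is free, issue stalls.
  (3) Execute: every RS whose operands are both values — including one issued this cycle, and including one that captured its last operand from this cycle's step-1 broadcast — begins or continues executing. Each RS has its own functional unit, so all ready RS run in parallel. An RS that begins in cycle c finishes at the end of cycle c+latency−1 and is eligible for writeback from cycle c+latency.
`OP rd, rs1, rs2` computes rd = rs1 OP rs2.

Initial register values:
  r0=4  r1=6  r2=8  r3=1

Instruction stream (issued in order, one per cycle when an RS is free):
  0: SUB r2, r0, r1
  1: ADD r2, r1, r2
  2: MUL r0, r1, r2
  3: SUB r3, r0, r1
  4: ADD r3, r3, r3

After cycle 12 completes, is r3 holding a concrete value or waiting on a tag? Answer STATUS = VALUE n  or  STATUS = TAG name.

STATUS = TAG Add3

  c1: issue SUB r2<-Add1  regs: r0:4,r1:6,r2:Add1,r3:1
  c2: issue ADD r2<-Add2  regs: r0:4,r1:6,r2:Add2,r3:1
  c3: issue MUL r0<-Mul1  regs: r0:Mul1,r1:6,r2:Add2,r3:1
  c4: CDB Add1=-2; issue SUB r3<-Add1  regs: r0:Mul1,r1:6,r2:Add2,r3:Add1
  c5: issue ADD r3<-Add3  regs: r0:Mul1,r1:6,r2:Add2,r3:Add3
  c6: -  regs: r0:Mul1,r1:6,r2:Add2,r3:Add3
  c7: CDB Add2=4  regs: r0:Mul1,r1:6,r2:4,r3:Add3
  c8: -  regs: r0:Mul1,r1:6,r2:4,r3:Add3
  c9: -  regs: r0:Mul1,r1:6,r2:4,r3:Add3
  c10: -  regs: r0:Mul1,r1:6,r2:4,r3:Add3
  c11: CDB Mul1=24  regs: r0:24,r1:6,r2:4,r3:Add3
  c12: -  regs: r0:24,r1:6,r2:4,r3:Add3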